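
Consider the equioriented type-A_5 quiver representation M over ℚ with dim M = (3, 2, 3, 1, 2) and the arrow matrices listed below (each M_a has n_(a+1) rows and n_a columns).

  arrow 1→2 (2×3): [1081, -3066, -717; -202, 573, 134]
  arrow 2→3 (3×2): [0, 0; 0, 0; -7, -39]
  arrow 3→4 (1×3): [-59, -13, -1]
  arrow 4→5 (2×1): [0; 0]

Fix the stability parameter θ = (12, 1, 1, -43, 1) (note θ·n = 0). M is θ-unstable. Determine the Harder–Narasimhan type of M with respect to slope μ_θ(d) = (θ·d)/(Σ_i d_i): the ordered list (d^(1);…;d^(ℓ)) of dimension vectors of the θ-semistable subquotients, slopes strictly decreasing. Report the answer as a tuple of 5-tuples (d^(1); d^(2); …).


Via rank(M_{q-1}∘⋯∘M_p): M ≅ I[1,1], I[1,2], I[1,4], I[3,3]^2, I[5,5]^2.
μ_θ-semistable layers: μ^(1)=12; μ^(2)=13/2; μ^(3)=1; μ^(4)=-29/4

((1, 0, 0, 0, 0); (1, 1, 0, 0, 0); (0, 0, 2, 0, 2); (1, 1, 1, 1, 0))


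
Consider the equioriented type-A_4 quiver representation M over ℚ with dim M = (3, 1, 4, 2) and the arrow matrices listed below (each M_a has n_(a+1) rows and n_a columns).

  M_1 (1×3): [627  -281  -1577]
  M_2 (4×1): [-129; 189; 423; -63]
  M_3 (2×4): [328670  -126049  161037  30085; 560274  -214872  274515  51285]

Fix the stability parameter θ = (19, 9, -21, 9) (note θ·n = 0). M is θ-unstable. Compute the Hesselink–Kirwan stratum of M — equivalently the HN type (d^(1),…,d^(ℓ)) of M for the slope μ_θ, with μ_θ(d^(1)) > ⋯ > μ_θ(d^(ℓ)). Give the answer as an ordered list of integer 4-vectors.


Via rank(M_{q-1}∘⋯∘M_p): M ≅ I[1,1]^2, I[1,4], I[3,3]^2, I[3,4].
μ_θ-semistable layers: μ^(1)=19; μ^(2)=9; μ^(3)=7/3; μ^(4)=-21

((2, 0, 0, 0); (0, 0, 0, 2); (1, 1, 1, 0); (0, 0, 3, 0))


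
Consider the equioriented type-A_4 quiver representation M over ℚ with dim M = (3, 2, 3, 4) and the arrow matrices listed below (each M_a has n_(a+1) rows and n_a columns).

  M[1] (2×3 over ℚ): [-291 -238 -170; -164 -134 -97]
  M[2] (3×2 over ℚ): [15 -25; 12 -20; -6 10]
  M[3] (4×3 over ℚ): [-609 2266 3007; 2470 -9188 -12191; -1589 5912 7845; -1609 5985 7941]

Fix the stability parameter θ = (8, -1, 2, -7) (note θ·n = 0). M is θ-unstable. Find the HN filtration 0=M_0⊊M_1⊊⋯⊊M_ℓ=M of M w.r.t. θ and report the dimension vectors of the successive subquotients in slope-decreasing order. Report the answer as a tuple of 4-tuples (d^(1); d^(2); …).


Via rank(M_{q-1}∘⋯∘M_p): M ≅ I[1,1], I[1,2], I[1,4], I[3,4]^2, I[4,4].
μ_θ-semistable layers: μ^(1)=8; μ^(2)=7/2; μ^(3)=1/2; μ^(4)=-5/2; μ^(5)=-7

((1, 0, 0, 0); (1, 1, 0, 0); (1, 1, 1, 1); (0, 0, 2, 2); (0, 0, 0, 1))


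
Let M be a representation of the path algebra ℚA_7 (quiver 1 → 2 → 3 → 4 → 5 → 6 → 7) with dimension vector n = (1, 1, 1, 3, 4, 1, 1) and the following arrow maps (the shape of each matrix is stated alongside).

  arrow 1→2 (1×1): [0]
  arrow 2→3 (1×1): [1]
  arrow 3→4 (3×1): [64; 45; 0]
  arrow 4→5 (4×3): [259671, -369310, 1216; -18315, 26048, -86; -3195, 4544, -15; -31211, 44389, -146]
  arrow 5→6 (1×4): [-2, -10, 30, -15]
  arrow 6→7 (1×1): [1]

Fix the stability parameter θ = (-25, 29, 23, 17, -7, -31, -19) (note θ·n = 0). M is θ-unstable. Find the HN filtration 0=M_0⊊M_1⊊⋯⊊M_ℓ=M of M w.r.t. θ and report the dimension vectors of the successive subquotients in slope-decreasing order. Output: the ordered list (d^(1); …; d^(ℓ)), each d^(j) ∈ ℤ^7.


Barcode: M ≅ I[1,1], I[2,7], I[4,5]^2, I[5,5]. HN layers by μ_θ (4 steps, strictly decreasing):
  μ^(1)=5; μ^(2)=2; μ^(3)=-7; μ^(4)=-25

((0, 0, 0, 2, 2, 0, 0); (0, 1, 1, 1, 1, 1, 1); (0, 0, 0, 0, 1, 0, 0); (1, 0, 0, 0, 0, 0, 0))


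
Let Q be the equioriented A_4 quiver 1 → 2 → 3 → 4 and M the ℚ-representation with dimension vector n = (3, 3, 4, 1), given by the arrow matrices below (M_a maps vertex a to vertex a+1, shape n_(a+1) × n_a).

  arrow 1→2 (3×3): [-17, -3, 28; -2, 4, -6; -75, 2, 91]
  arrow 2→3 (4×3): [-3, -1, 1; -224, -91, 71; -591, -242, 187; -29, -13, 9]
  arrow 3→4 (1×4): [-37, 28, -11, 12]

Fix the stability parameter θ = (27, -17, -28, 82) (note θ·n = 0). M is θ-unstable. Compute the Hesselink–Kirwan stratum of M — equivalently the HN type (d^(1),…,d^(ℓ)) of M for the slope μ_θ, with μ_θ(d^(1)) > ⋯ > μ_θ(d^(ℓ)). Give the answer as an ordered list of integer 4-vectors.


Interval decomposition of M: I[1,1], I[1,3], I[1,4], I[2,3], I[3,3].
HN type (ℓ=5): μ^(1)=82; μ^(2)=27; μ^(3)=-6; μ^(4)=-45/2; μ^(5)=-28

((0, 0, 0, 1); (1, 0, 0, 0); (2, 2, 2, 0); (0, 1, 1, 0); (0, 0, 1, 0))


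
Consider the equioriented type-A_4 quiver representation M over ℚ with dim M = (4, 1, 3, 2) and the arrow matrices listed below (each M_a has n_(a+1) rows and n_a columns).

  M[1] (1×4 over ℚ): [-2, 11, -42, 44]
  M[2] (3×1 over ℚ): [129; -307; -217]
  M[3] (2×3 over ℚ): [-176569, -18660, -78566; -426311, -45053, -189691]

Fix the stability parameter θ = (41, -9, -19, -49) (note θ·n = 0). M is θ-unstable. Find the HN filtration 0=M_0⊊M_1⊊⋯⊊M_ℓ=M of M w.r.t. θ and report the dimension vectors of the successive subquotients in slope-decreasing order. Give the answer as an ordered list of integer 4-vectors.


Barcode: M ≅ I[1,1]^3, I[1,4], I[3,3], I[3,4]. HN layers by μ_θ (4 steps, strictly decreasing):
  μ^(1)=41; μ^(2)=-9; μ^(3)=-19; μ^(4)=-34

((3, 0, 0, 0); (1, 1, 1, 1); (0, 0, 1, 0); (0, 0, 1, 1))


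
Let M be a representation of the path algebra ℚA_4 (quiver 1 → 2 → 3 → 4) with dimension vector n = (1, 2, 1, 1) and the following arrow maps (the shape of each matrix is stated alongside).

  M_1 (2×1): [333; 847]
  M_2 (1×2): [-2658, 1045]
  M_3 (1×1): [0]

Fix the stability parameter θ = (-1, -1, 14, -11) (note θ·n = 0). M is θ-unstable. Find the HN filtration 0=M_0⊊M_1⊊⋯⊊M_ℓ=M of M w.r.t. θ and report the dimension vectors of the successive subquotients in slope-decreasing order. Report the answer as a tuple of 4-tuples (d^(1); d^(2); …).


Via rank(M_{q-1}∘⋯∘M_p): M ≅ I[1,3], I[2,2], I[4,4].
μ_θ-semistable layers: μ^(1)=14; μ^(2)=-1; μ^(3)=-11

((0, 0, 1, 0); (1, 2, 0, 0); (0, 0, 0, 1))


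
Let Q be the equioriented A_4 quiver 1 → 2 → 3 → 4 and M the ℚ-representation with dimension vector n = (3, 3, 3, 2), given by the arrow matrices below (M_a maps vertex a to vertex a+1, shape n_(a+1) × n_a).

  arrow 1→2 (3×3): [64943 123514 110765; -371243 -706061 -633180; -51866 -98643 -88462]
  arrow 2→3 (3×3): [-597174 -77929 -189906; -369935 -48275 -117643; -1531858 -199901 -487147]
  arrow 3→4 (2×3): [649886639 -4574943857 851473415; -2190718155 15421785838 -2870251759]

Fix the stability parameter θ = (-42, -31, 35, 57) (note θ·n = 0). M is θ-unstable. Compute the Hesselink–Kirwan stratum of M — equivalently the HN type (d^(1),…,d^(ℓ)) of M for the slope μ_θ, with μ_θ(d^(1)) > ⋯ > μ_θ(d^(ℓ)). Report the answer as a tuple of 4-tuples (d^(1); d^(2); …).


Via rank(M_{q-1}∘⋯∘M_p): M ≅ I[1,3], I[1,4]^2.
μ_θ-semistable layers: μ^(1)=57; μ^(2)=35; μ^(3)=-31; μ^(4)=-42

((0, 0, 0, 2); (0, 0, 3, 0); (0, 3, 0, 0); (3, 0, 0, 0))


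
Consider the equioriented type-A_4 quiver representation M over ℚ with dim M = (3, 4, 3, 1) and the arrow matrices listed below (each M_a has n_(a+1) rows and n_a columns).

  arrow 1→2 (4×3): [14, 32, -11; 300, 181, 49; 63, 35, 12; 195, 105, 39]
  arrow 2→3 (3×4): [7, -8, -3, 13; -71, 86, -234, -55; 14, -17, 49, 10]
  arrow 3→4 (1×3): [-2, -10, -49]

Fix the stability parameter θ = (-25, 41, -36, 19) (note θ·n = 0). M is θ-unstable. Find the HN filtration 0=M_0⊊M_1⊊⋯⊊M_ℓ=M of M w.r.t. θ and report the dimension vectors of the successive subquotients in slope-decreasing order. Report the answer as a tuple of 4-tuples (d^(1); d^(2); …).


Barcode: M ≅ I[1,3]^2, I[1,4], I[2,2]. HN layers by μ_θ (4 steps, strictly decreasing):
  μ^(1)=41; μ^(2)=19; μ^(3)=5/2; μ^(4)=-25

((0, 1, 0, 0); (0, 0, 0, 1); (0, 3, 3, 0); (3, 0, 0, 0))


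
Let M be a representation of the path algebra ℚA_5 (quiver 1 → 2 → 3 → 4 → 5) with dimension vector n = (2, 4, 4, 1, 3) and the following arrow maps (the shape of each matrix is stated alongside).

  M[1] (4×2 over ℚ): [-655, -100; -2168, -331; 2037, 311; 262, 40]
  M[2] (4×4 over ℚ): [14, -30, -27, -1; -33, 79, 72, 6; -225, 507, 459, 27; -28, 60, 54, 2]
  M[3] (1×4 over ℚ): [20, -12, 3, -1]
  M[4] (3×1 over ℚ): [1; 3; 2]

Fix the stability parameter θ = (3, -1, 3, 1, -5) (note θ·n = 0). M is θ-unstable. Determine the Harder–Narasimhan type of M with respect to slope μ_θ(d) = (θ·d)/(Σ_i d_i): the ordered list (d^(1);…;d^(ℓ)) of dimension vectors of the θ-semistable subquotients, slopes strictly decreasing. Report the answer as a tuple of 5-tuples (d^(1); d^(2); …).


Barcode: M ≅ I[1,2], I[1,5], I[2,2], I[2,3], I[3,3]^2, I[5,5]^2. HN layers by μ_θ (5 steps, strictly decreasing):
  μ^(1)=3; μ^(2)=1; μ^(3)=1/5; μ^(4)=-1; μ^(5)=-5

((0, 0, 3, 0, 0); (1, 1, 0, 0, 0); (1, 1, 1, 1, 1); (0, 2, 0, 0, 0); (0, 0, 0, 0, 2))


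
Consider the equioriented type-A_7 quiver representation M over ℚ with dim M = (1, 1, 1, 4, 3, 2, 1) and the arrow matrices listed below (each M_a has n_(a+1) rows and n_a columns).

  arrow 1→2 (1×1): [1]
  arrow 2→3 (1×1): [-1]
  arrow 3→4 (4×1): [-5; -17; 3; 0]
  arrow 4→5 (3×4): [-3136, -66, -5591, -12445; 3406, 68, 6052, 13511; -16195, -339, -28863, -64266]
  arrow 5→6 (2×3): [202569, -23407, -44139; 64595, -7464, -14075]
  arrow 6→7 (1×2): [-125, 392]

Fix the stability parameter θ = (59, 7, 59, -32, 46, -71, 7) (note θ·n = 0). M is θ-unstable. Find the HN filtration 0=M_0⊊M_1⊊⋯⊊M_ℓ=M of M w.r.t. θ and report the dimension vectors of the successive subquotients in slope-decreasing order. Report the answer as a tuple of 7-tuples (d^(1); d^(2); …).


Interval decomposition of M: I[1,5], I[4,4], I[4,6], I[4,7].
HN type (ℓ=5): μ^(1)=46; μ^(2)=93/4; μ^(3)=7; μ^(4)=-25/2; μ^(5)=-32

((0, 0, 0, 0, 1, 0, 0); (1, 1, 1, 1, 0, 0, 0); (0, 0, 0, 0, 0, 0, 1); (0, 0, 0, 0, 2, 2, 0); (0, 0, 0, 3, 0, 0, 0))


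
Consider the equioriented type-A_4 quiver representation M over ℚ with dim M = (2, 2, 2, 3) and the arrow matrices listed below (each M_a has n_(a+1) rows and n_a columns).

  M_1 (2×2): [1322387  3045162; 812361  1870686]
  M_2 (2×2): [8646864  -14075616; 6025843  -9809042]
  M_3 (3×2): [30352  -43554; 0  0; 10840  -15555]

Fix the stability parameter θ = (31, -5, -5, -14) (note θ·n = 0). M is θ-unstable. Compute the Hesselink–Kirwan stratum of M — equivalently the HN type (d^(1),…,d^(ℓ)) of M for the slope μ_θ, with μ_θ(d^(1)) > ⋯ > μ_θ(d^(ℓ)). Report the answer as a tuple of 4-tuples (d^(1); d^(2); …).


Barcode: M ≅ I[1,1], I[1,4], I[2,2], I[3,3], I[4,4]^2. HN layers by μ_θ (4 steps, strictly decreasing):
  μ^(1)=31; μ^(2)=7/4; μ^(3)=-5; μ^(4)=-14

((1, 0, 0, 0); (1, 1, 1, 1); (0, 1, 1, 0); (0, 0, 0, 2))


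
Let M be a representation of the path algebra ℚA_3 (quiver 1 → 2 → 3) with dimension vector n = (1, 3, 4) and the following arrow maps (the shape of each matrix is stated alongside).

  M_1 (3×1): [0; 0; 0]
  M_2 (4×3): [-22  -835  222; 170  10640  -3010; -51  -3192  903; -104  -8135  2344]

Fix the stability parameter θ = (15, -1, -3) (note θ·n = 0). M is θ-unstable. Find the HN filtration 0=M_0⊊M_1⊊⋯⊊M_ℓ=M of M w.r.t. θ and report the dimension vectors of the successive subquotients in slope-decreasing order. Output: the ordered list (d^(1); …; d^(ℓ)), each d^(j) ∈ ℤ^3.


Interval decomposition of M: I[1,1], I[2,2], I[2,3]^2, I[3,3]^2.
HN type (ℓ=4): μ^(1)=15; μ^(2)=-1; μ^(3)=-2; μ^(4)=-3

((1, 0, 0); (0, 1, 0); (0, 2, 2); (0, 0, 2))


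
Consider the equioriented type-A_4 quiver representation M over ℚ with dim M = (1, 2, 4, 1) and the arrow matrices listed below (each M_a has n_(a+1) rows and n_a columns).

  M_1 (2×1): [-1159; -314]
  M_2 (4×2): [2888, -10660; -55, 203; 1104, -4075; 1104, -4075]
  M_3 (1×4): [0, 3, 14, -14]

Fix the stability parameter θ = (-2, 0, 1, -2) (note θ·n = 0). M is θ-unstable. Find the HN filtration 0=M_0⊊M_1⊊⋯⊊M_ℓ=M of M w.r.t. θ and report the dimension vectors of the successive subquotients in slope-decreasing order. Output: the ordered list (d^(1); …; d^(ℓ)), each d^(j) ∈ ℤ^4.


Barcode: M ≅ I[1,4], I[2,3], I[3,3]^2. HN layers by μ_θ (4 steps, strictly decreasing):
  μ^(1)=1; μ^(2)=0; μ^(3)=-1/3; μ^(4)=-2

((0, 0, 3, 0); (0, 1, 0, 0); (0, 1, 1, 1); (1, 0, 0, 0))


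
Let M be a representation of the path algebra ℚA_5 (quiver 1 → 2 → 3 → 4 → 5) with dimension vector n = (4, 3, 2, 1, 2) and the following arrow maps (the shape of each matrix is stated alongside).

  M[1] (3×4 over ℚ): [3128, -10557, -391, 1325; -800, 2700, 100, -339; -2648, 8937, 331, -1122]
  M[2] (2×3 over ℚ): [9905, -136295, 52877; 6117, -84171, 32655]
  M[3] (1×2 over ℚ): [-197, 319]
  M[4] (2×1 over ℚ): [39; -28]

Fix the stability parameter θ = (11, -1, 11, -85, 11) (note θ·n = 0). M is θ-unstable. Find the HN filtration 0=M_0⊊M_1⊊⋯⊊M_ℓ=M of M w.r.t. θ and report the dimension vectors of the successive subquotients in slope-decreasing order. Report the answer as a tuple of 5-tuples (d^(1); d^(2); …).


Via rank(M_{q-1}∘⋯∘M_p): M ≅ I[1,1]^2, I[1,2], I[1,5], I[2,3], I[5,5].
μ_θ-semistable layers: μ^(1)=11; μ^(2)=5; μ^(3)=-1; μ^(4)=-16

((2, 0, 1, 0, 2); (1, 1, 0, 0, 0); (0, 1, 0, 0, 0); (1, 1, 1, 1, 0))


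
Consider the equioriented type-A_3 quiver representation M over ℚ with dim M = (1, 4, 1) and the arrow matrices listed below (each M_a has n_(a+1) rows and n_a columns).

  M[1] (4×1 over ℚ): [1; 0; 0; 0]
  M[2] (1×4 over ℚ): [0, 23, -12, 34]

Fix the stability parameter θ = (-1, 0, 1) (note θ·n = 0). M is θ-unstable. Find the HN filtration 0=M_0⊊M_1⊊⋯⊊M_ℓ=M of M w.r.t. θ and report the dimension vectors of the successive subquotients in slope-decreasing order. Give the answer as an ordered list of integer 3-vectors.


Barcode: M ≅ I[1,2], I[2,2]^2, I[2,3]. HN layers by μ_θ (3 steps, strictly decreasing):
  μ^(1)=1; μ^(2)=0; μ^(3)=-1

((0, 0, 1); (0, 4, 0); (1, 0, 0))


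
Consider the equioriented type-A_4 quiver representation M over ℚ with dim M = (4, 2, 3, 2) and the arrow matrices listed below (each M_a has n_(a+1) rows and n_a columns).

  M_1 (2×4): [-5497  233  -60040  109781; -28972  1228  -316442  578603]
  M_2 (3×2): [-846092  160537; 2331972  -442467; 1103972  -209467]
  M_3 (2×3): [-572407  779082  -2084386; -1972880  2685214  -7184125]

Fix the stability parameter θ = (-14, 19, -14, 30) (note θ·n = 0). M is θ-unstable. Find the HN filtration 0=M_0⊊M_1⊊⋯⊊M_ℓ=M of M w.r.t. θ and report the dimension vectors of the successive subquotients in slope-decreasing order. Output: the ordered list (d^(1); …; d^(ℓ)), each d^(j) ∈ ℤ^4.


Via rank(M_{q-1}∘⋯∘M_p): M ≅ I[1,1]^2, I[1,2], I[1,4], I[3,3], I[3,4].
μ_θ-semistable layers: μ^(1)=30; μ^(2)=19; μ^(3)=5/2; μ^(4)=-14

((0, 0, 0, 2); (0, 1, 0, 0); (0, 1, 1, 0); (4, 0, 2, 0))


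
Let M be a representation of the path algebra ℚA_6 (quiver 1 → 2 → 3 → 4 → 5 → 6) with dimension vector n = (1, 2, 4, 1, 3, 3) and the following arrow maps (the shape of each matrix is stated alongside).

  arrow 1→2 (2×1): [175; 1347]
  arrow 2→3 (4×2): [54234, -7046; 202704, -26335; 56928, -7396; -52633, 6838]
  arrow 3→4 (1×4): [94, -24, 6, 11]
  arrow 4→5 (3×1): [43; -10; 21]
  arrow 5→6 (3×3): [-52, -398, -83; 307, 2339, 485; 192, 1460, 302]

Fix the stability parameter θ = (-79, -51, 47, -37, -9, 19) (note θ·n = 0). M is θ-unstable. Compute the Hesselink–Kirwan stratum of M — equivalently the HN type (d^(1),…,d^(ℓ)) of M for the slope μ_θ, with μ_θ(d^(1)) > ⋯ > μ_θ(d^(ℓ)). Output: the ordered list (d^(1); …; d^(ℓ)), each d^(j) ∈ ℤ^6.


Via rank(M_{q-1}∘⋯∘M_p): M ≅ I[1,6], I[2,3], I[3,3]^2, I[5,5], I[5,6], I[6,6].
μ_θ-semistable layers: μ^(1)=47; μ^(2)=19; μ^(3)=1/3; μ^(4)=-9; μ^(5)=-51; μ^(6)=-79

((0, 0, 3, 0, 0, 0); (0, 0, 0, 0, 0, 3); (0, 0, 1, 1, 1, 0); (0, 0, 0, 0, 2, 0); (0, 2, 0, 0, 0, 0); (1, 0, 0, 0, 0, 0))


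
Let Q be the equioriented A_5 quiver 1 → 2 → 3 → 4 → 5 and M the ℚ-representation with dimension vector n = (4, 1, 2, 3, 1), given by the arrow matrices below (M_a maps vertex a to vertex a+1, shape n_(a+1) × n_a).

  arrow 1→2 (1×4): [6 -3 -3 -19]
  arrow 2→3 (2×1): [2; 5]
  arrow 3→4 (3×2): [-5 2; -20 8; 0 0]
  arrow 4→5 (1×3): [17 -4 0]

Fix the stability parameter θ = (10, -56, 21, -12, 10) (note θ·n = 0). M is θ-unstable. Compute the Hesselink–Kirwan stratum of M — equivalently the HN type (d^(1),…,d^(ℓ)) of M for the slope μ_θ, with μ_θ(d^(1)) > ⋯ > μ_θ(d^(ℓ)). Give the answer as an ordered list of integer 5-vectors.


Via rank(M_{q-1}∘⋯∘M_p): M ≅ I[1,1]^3, I[1,3], I[3,5], I[4,4]^2.
μ_θ-semistable layers: μ^(1)=21; μ^(2)=10; μ^(3)=9/2; μ^(4)=-12; μ^(5)=-23

((0, 0, 1, 0, 0); (3, 0, 0, 0, 1); (0, 0, 1, 1, 0); (0, 0, 0, 2, 0); (1, 1, 0, 0, 0))


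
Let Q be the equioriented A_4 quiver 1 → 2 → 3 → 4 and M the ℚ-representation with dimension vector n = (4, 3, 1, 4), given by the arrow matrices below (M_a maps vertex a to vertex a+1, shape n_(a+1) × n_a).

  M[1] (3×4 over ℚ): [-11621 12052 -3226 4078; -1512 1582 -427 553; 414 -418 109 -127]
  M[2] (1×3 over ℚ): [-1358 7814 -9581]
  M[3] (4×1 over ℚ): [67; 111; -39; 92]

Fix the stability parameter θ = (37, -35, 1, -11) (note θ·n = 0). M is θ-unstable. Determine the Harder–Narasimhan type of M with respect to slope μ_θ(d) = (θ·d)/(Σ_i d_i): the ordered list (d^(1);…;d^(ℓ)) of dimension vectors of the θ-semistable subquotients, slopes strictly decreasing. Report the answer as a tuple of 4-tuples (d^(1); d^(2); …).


Interval decomposition of M: I[1,1]^2, I[1,2], I[1,4], I[2,2], I[4,4]^3.
HN type (ℓ=5): μ^(1)=37; μ^(2)=1; μ^(3)=-2; μ^(4)=-11; μ^(5)=-35

((2, 0, 0, 0); (1, 1, 0, 0); (1, 1, 1, 1); (0, 0, 0, 3); (0, 1, 0, 0))


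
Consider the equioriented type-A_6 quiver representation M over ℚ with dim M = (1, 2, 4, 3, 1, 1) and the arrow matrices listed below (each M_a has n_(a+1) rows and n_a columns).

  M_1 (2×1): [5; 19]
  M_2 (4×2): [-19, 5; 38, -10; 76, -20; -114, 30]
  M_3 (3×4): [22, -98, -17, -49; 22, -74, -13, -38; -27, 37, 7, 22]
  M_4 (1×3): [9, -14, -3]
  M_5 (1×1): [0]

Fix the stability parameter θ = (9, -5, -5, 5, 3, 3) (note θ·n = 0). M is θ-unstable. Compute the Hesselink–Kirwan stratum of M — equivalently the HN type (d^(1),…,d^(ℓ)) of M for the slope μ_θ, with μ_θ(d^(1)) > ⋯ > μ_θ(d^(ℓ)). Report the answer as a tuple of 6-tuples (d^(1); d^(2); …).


Barcode: M ≅ I[1,2], I[2,5], I[3,3], I[3,4]^2, I[6,6]. HN layers by μ_θ (5 steps, strictly decreasing):
  μ^(1)=5; μ^(2)=4; μ^(3)=3; μ^(4)=2; μ^(5)=-5

((0, 0, 0, 2, 0, 0); (0, 0, 0, 1, 1, 0); (0, 0, 0, 0, 0, 1); (1, 1, 0, 0, 0, 0); (0, 1, 4, 0, 0, 0))


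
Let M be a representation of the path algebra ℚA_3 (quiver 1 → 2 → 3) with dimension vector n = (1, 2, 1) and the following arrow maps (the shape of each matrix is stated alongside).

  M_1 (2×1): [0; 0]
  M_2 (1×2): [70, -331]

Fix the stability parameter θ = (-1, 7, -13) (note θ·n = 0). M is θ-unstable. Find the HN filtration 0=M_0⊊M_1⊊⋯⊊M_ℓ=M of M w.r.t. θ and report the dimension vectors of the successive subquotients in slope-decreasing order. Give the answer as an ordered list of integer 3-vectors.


Via rank(M_{q-1}∘⋯∘M_p): M ≅ I[1,1], I[2,2], I[2,3].
μ_θ-semistable layers: μ^(1)=7; μ^(2)=-1; μ^(3)=-3

((0, 1, 0); (1, 0, 0); (0, 1, 1))


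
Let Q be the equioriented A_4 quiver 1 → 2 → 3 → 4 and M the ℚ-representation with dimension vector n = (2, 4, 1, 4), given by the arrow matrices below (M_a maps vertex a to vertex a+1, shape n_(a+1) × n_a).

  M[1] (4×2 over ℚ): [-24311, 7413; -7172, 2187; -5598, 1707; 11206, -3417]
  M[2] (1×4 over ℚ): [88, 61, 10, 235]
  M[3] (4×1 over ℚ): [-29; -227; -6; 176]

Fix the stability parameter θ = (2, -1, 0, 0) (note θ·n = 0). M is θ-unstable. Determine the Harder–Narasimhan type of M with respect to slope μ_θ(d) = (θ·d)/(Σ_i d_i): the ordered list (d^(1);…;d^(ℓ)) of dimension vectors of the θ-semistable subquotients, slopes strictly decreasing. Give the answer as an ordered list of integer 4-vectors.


Interval decomposition of M: I[1,2], I[1,4], I[2,2]^2, I[4,4]^3.
HN type (ℓ=4): μ^(1)=1/2; μ^(2)=1/4; μ^(3)=0; μ^(4)=-1

((1, 1, 0, 0); (1, 1, 1, 1); (0, 0, 0, 3); (0, 2, 0, 0))


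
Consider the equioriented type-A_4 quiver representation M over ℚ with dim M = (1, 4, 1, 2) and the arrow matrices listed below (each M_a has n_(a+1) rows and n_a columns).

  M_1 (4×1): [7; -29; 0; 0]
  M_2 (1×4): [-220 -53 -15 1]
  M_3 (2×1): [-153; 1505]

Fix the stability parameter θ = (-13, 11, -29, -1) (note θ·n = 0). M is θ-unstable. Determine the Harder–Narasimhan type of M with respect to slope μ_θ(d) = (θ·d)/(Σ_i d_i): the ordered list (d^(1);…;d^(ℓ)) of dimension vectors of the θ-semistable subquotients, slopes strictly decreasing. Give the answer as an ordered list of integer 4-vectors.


Interval decomposition of M: I[1,4], I[2,2]^3, I[4,4].
HN type (ℓ=4): μ^(1)=11; μ^(2)=-1; μ^(3)=-9; μ^(4)=-13

((0, 3, 0, 0); (0, 0, 0, 2); (0, 1, 1, 0); (1, 0, 0, 0))


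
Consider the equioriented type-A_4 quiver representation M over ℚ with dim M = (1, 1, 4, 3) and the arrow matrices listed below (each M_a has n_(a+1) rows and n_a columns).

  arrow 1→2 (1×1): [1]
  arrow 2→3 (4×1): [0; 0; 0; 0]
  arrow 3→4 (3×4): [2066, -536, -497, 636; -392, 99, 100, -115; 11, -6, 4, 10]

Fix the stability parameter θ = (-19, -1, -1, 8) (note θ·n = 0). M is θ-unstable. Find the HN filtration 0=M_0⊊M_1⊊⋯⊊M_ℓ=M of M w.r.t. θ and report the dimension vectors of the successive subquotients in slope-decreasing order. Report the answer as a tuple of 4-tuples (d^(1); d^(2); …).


Interval decomposition of M: I[1,2], I[3,3], I[3,4]^3.
HN type (ℓ=3): μ^(1)=8; μ^(2)=-1; μ^(3)=-19

((0, 0, 0, 3); (0, 1, 4, 0); (1, 0, 0, 0))


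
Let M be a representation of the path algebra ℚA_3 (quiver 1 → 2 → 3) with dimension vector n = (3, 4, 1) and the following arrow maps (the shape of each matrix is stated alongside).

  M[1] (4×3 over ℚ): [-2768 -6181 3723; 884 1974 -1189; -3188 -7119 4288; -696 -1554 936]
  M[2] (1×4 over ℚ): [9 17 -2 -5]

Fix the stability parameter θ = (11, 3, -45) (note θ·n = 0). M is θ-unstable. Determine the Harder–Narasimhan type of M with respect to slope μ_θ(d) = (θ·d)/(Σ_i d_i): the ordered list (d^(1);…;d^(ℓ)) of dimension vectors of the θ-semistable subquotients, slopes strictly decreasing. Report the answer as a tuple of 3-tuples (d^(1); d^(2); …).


Interval decomposition of M: I[1,1], I[1,2], I[1,3], I[2,2]^2.
HN type (ℓ=4): μ^(1)=11; μ^(2)=7; μ^(3)=3; μ^(4)=-31/3

((1, 0, 0); (1, 1, 0); (0, 2, 0); (1, 1, 1))


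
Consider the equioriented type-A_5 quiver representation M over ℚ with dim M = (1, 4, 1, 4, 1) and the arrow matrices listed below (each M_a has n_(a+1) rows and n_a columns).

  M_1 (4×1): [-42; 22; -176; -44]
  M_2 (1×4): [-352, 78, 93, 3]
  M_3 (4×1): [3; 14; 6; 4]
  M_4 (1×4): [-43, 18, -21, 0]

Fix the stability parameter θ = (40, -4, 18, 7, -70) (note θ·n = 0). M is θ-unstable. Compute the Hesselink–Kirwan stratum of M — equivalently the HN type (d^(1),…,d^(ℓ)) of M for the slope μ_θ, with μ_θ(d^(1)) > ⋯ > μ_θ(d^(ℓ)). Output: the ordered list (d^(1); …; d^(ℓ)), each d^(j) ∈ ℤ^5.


Interval decomposition of M: I[1,2], I[2,2]^2, I[2,5], I[4,4]^3.
HN type (ℓ=4): μ^(1)=18; μ^(2)=7; μ^(3)=-4; μ^(4)=-49/4

((1, 1, 0, 0, 0); (0, 0, 0, 3, 0); (0, 2, 0, 0, 0); (0, 1, 1, 1, 1))


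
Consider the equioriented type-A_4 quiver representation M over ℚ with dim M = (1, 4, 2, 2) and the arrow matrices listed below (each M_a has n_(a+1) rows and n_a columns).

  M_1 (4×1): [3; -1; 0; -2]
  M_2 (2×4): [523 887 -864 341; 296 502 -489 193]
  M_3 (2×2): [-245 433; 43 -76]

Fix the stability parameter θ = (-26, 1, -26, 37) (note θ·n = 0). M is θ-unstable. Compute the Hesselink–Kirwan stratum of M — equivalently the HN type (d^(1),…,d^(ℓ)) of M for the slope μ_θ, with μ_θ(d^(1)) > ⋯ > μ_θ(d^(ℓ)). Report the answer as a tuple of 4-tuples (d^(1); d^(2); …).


Interval decomposition of M: I[1,2], I[2,2], I[2,4]^2.
HN type (ℓ=4): μ^(1)=37; μ^(2)=1; μ^(3)=-25/2; μ^(4)=-26

((0, 0, 0, 2); (0, 2, 0, 0); (0, 2, 2, 0); (1, 0, 0, 0))


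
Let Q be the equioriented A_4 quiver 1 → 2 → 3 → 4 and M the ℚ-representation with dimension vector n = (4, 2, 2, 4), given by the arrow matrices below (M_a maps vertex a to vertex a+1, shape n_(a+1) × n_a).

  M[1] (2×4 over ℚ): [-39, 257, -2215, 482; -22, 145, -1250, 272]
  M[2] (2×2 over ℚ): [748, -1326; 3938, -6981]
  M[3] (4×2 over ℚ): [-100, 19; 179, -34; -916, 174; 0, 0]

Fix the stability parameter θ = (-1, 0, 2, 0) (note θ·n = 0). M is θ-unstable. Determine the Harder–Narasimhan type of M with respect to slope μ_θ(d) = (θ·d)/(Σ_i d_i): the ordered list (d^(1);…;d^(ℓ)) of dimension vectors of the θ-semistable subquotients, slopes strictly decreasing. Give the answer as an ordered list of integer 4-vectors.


Interval decomposition of M: I[1,1]^2, I[1,2], I[1,4], I[3,4], I[4,4]^2.
HN type (ℓ=3): μ^(1)=1; μ^(2)=0; μ^(3)=-1

((0, 0, 2, 2); (0, 2, 0, 2); (4, 0, 0, 0))


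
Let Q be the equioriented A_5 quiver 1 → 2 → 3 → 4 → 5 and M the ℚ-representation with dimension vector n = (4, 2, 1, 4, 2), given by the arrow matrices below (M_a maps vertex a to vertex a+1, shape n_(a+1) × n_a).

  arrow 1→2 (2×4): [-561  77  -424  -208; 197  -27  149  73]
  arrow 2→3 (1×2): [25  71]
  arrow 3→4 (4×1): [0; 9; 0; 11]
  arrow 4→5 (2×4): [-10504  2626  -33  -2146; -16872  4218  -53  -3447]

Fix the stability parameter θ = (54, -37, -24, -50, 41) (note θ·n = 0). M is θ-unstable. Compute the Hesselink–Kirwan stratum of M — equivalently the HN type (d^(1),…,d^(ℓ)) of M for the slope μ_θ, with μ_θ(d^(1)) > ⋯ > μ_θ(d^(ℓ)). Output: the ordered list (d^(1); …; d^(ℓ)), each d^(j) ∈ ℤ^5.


Interval decomposition of M: I[1,1]^2, I[1,2], I[1,5], I[4,4]^2, I[4,5].
HN type (ℓ=5): μ^(1)=54; μ^(2)=41; μ^(3)=17/2; μ^(4)=-57/4; μ^(5)=-50

((2, 0, 0, 0, 0); (0, 0, 0, 0, 2); (1, 1, 0, 0, 0); (1, 1, 1, 1, 0); (0, 0, 0, 3, 0))


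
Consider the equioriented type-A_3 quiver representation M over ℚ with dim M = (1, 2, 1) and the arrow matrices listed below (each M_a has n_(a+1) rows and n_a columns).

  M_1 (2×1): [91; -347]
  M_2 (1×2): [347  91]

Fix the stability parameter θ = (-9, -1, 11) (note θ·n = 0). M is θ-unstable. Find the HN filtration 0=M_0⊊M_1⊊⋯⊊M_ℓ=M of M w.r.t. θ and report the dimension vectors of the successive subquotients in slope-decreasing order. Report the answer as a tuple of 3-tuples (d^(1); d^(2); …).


Interval decomposition of M: I[1,2], I[2,3].
HN type (ℓ=3): μ^(1)=11; μ^(2)=-1; μ^(3)=-9

((0, 0, 1); (0, 2, 0); (1, 0, 0))


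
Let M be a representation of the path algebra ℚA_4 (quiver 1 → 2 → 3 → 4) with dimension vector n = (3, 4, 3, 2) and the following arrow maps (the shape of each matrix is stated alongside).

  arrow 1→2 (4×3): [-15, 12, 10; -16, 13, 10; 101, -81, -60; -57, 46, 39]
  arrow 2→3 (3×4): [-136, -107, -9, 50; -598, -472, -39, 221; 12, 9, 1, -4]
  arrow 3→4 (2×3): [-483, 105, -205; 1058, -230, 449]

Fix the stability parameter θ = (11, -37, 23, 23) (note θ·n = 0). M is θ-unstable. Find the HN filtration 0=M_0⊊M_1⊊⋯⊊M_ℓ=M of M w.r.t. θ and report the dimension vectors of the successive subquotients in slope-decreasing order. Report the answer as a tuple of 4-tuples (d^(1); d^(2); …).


Via rank(M_{q-1}∘⋯∘M_p): M ≅ I[1,3], I[1,4]^2, I[2,2].
μ_θ-semistable layers: μ^(1)=23; μ^(2)=-13; μ^(3)=-37

((0, 0, 3, 2); (3, 3, 0, 0); (0, 1, 0, 0))


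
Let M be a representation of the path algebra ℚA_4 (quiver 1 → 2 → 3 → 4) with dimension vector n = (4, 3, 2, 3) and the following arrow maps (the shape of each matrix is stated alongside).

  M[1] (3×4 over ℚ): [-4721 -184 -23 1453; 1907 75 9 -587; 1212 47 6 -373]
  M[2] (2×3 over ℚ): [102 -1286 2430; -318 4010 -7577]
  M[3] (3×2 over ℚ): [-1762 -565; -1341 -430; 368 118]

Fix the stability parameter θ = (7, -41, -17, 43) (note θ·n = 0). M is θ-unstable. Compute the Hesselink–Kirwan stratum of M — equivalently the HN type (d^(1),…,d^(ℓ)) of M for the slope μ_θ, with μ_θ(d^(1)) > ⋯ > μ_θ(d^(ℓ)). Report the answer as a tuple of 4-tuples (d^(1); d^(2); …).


Interval decomposition of M: I[1,1], I[1,2], I[1,4]^2, I[4,4].
HN type (ℓ=3): μ^(1)=43; μ^(2)=7; μ^(3)=-17

((0, 0, 0, 3); (1, 0, 0, 0); (3, 3, 2, 0))


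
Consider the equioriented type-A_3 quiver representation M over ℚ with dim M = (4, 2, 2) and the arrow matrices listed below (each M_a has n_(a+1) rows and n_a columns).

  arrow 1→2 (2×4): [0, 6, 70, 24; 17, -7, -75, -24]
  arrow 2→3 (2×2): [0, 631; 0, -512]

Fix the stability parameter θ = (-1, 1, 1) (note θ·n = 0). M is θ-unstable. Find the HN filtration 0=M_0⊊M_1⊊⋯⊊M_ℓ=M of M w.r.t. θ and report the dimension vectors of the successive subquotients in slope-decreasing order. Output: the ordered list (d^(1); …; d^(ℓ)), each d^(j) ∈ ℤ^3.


Barcode: M ≅ I[1,1]^2, I[1,2], I[1,3], I[3,3]. HN layers by μ_θ (2 steps, strictly decreasing):
  μ^(1)=1; μ^(2)=-1

((0, 2, 2); (4, 0, 0))


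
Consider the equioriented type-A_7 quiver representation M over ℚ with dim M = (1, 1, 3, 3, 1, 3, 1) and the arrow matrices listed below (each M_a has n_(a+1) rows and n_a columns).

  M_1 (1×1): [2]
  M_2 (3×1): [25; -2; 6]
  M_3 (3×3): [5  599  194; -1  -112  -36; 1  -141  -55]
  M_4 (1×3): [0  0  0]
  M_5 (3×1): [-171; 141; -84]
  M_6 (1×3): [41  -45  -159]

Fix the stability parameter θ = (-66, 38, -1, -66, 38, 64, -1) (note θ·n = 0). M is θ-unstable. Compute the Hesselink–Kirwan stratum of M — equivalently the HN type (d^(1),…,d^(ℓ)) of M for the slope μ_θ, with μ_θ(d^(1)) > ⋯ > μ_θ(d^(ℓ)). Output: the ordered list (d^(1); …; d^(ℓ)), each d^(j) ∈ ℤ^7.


Interval decomposition of M: I[1,4], I[3,4]^2, I[5,6], I[6,6], I[6,7].
HN type (ℓ=6): μ^(1)=64; μ^(2)=38; μ^(3)=63/2; μ^(4)=-29/3; μ^(5)=-67/2; μ^(6)=-66

((0, 0, 0, 0, 0, 2, 0); (0, 0, 0, 0, 1, 0, 0); (0, 0, 0, 0, 0, 1, 1); (0, 1, 1, 1, 0, 0, 0); (0, 0, 2, 2, 0, 0, 0); (1, 0, 0, 0, 0, 0, 0))


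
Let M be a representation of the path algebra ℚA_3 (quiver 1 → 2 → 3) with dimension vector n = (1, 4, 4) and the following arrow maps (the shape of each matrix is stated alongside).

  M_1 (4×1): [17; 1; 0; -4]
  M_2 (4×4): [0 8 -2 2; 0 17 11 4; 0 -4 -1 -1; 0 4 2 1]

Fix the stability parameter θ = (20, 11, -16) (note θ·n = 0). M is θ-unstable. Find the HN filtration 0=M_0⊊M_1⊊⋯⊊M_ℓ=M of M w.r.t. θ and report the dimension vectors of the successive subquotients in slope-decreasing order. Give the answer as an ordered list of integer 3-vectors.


Barcode: M ≅ I[1,3], I[2,2], I[2,3]^2, I[3,3]. HN layers by μ_θ (4 steps, strictly decreasing):
  μ^(1)=11; μ^(2)=5; μ^(3)=-5/2; μ^(4)=-16

((0, 1, 0); (1, 1, 1); (0, 2, 2); (0, 0, 1))


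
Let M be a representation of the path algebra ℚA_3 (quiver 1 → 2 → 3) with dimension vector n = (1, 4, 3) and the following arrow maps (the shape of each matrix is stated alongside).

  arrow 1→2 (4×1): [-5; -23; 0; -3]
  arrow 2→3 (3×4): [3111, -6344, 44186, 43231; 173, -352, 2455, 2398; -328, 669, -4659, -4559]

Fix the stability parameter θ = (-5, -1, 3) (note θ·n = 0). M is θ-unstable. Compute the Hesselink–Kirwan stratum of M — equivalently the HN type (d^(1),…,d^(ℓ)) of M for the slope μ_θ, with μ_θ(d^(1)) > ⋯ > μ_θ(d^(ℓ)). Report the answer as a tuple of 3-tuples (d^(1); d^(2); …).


Barcode: M ≅ I[1,3], I[2,2], I[2,3]^2. HN layers by μ_θ (3 steps, strictly decreasing):
  μ^(1)=3; μ^(2)=-1; μ^(3)=-5

((0, 0, 3); (0, 4, 0); (1, 0, 0))


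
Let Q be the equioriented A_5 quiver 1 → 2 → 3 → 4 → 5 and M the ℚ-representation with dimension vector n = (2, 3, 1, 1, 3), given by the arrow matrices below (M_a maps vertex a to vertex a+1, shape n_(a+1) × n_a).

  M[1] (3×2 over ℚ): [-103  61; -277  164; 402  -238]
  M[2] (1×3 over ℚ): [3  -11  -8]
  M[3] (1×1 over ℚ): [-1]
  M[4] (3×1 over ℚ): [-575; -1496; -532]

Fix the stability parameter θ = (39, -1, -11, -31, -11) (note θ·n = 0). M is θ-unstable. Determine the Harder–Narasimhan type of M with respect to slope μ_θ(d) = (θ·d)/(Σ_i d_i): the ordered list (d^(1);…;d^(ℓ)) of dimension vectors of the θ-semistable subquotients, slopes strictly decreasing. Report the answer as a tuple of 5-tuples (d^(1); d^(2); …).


Via rank(M_{q-1}∘⋯∘M_p): M ≅ I[1,2], I[1,5], I[2,2], I[5,5]^2.
μ_θ-semistable layers: μ^(1)=19; μ^(2)=-1; μ^(3)=-3; μ^(4)=-11

((1, 1, 0, 0, 0); (0, 1, 0, 0, 0); (1, 1, 1, 1, 1); (0, 0, 0, 0, 2))


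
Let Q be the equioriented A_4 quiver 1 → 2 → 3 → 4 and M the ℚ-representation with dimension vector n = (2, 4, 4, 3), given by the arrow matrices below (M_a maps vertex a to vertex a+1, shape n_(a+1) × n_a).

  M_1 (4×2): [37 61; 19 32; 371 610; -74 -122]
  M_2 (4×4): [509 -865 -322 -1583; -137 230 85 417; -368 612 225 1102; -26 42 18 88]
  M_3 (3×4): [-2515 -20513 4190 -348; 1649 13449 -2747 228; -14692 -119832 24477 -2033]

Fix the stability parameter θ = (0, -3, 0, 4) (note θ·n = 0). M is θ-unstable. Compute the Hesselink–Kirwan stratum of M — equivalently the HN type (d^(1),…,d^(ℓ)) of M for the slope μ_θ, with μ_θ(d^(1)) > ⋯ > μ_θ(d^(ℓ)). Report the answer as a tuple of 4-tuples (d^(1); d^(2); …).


Interval decomposition of M: I[1,4]^2, I[2,3], I[2,4].
HN type (ℓ=4): μ^(1)=4; μ^(2)=0; μ^(3)=-3/2; μ^(4)=-3

((0, 0, 0, 3); (0, 0, 4, 0); (2, 2, 0, 0); (0, 2, 0, 0))


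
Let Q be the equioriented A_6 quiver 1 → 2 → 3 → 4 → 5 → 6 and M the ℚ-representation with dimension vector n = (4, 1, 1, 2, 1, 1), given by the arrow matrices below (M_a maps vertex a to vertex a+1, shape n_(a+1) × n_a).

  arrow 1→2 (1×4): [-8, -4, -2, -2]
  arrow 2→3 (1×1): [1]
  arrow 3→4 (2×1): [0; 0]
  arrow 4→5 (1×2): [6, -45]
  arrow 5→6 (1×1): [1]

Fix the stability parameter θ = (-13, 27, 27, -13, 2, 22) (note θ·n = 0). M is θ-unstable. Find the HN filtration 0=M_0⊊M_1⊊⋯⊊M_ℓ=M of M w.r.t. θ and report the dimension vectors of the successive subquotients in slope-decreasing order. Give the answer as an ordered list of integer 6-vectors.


Interval decomposition of M: I[1,1]^3, I[1,3], I[4,4], I[4,6].
HN type (ℓ=4): μ^(1)=27; μ^(2)=22; μ^(3)=2; μ^(4)=-13

((0, 1, 1, 0, 0, 0); (0, 0, 0, 0, 0, 1); (0, 0, 0, 0, 1, 0); (4, 0, 0, 2, 0, 0))


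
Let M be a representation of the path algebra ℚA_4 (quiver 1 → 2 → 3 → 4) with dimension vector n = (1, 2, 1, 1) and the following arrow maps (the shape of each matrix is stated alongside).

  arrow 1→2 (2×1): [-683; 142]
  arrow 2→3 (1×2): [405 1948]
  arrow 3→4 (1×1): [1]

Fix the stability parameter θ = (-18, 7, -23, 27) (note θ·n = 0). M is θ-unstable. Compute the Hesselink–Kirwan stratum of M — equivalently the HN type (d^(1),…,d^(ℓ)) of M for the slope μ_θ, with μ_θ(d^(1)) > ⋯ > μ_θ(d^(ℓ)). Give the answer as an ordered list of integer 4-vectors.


Barcode: M ≅ I[1,4], I[2,2]. HN layers by μ_θ (4 steps, strictly decreasing):
  μ^(1)=27; μ^(2)=7; μ^(3)=-8; μ^(4)=-18

((0, 0, 0, 1); (0, 1, 0, 0); (0, 1, 1, 0); (1, 0, 0, 0))


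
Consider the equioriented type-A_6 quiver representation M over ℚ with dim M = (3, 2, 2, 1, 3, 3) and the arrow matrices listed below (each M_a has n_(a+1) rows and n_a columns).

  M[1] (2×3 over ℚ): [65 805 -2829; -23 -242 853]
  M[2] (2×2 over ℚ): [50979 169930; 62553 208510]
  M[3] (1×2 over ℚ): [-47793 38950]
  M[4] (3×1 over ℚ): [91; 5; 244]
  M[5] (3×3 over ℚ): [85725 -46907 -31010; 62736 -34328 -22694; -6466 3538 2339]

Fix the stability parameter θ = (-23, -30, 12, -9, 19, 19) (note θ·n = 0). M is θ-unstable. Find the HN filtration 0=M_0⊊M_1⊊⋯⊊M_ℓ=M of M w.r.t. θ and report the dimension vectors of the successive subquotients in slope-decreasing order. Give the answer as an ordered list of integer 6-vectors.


Interval decomposition of M: I[1,1], I[1,2], I[1,5], I[3,3], I[5,6]^2, I[6,6].
HN type (ℓ=5): μ^(1)=19; μ^(2)=12; μ^(3)=3/2; μ^(4)=-23; μ^(5)=-53/2

((0, 0, 0, 0, 3, 3); (0, 0, 1, 0, 0, 0); (0, 0, 1, 1, 0, 0); (1, 0, 0, 0, 0, 0); (2, 2, 0, 0, 0, 0))


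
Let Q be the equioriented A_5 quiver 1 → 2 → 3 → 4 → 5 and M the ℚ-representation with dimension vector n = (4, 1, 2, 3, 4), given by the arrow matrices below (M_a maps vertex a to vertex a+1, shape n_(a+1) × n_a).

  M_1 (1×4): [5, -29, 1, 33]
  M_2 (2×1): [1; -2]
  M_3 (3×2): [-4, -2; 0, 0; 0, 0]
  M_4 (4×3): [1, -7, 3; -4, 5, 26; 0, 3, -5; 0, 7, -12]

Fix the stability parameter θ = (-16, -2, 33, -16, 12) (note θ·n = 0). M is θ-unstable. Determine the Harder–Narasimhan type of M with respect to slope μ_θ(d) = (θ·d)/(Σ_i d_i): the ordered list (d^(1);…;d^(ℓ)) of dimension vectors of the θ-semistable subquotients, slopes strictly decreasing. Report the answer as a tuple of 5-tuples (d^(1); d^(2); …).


Barcode: M ≅ I[1,1]^3, I[1,3], I[3,5], I[4,5]^2, I[5,5]. HN layers by μ_θ (5 steps, strictly decreasing):
  μ^(1)=33; μ^(2)=12; μ^(3)=17/2; μ^(4)=-2; μ^(5)=-16

((0, 0, 1, 0, 0); (0, 0, 0, 0, 4); (0, 0, 1, 1, 0); (0, 1, 0, 0, 0); (4, 0, 0, 2, 0))


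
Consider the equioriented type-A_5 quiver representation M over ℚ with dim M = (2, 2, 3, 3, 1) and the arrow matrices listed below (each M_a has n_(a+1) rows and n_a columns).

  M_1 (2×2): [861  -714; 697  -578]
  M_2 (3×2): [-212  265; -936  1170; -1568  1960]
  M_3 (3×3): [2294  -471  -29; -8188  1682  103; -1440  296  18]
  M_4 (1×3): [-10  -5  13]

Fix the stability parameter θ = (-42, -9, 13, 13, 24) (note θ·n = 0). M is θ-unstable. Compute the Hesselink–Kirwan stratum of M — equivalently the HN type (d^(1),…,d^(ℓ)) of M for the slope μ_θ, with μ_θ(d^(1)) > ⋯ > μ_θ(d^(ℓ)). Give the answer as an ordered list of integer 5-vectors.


Barcode: M ≅ I[1,1], I[1,3], I[2,2], I[3,4], I[3,5], I[4,4]. HN layers by μ_θ (4 steps, strictly decreasing):
  μ^(1)=24; μ^(2)=13; μ^(3)=-9; μ^(4)=-42

((0, 0, 0, 0, 1); (0, 0, 3, 3, 0); (0, 2, 0, 0, 0); (2, 0, 0, 0, 0))


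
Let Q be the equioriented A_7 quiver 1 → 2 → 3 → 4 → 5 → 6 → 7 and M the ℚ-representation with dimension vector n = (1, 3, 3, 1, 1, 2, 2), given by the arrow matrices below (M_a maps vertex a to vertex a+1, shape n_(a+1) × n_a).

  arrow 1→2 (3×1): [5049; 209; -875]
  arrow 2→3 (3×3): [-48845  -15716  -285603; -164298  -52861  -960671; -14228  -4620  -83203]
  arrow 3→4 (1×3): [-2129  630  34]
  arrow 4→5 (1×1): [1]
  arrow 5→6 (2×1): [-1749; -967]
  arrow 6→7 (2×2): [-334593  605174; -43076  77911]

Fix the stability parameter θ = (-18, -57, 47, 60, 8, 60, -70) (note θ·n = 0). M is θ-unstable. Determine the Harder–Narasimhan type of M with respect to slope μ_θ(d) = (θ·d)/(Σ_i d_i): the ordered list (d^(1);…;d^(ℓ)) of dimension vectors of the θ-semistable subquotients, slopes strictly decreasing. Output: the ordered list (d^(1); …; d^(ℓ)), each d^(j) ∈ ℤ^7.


Via rank(M_{q-1}∘⋯∘M_p): M ≅ I[1,7], I[2,3]^2, I[6,7].
μ_θ-semistable layers: μ^(1)=47; μ^(2)=21; μ^(3)=-5; μ^(4)=-75/2; μ^(5)=-57

((0, 0, 2, 0, 0, 0, 0); (0, 0, 1, 1, 1, 1, 1); (0, 0, 0, 0, 0, 1, 1); (1, 1, 0, 0, 0, 0, 0); (0, 2, 0, 0, 0, 0, 0))
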